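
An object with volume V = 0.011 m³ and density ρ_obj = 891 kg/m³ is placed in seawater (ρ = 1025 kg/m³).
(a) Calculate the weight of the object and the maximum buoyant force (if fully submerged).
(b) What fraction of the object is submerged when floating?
(a) W=rho_obj*g*V=891*9.81*0.011=96.1 N; F_B(max)=rho*g*V=1025*9.81*0.011=110.6 N
(b) Floating fraction=rho_obj/rho=891/1025=0.869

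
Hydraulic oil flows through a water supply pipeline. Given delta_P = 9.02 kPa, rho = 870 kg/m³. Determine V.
Formula: V = \sqrt{\frac{2 \Delta P}{\rho}}
V = √(2·(9.02·1000)/870) = 4.554 m/s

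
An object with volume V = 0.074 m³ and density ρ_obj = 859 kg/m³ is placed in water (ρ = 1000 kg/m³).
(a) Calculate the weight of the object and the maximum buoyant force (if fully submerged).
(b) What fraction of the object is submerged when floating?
(a) W=rho_obj*g*V=859*9.81*0.074=623.6 N; F_B(max)=rho*g*V=1000*9.81*0.074=725.9 N
(b) Floating fraction=rho_obj/rho=859/1000=0.859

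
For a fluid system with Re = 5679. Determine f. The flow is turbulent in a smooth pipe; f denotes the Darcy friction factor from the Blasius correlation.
Formula: f = \frac{0.316}{Re^{0.25}}
f = 0.316/5679^0.25 = 0.0364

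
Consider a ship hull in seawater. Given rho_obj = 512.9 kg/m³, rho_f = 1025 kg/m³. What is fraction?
Formula: f_{sub} = \frac{\rho_{obj}}{\rho_f}
fraction = 512.9/1025 = 0.5004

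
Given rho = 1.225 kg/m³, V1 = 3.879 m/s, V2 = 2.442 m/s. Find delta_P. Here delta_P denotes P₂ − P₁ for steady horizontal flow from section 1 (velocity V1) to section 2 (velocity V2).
Formula: \Delta P = \frac{1}{2} \rho (V_1^2 - V_2^2)
delta_P = 0.5·1.225·(3.879² − 2.442²)/1000 = 0.005564 kPa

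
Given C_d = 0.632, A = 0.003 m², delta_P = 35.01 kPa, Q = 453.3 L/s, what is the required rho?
Formula: Q = C_d A \sqrt{\frac{2 \Delta P}{\rho}}
Substituting knowns: 453.3 = 0.632·0.003·√(2·(35.01·1000)/rho)·1000
Solving for rho: rho = 2·(35.01·1000)/((453.3/1000)/(0.632·0.003))² = 1.225 kg/m³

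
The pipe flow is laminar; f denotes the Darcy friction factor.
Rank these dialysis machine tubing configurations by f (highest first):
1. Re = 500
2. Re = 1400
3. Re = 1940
Case 1: f = 0.128
Case 2: f = 0.04571
Case 3: f = 0.03299
Ranking (highest first): 1, 2, 3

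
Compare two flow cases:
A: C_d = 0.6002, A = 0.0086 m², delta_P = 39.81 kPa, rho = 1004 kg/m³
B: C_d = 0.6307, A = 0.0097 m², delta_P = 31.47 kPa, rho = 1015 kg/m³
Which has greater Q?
Q(A) = 45.97 L/s, Q(B) = 48.18 L/s. Answer: B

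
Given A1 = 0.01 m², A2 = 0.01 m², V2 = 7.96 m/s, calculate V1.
Formula: V_2 = \frac{A_1 V_1}{A_2}
Substituting knowns: 7.96 = 0.01·V1/0.01
Solving for V1: V1 = 7.96·0.01/0.01 = 7.96 m/s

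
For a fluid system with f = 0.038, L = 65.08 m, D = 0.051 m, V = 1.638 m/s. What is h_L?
Formula: h_L = f \frac{L}{D} \frac{V^2}{2g}
h_L = 0.038·(65.08/0.051)·1.638²/(2·9.81) = 6.631 m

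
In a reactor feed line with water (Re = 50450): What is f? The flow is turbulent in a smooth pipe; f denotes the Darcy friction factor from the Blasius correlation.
Formula: f = \frac{0.316}{Re^{0.25}}
f = 0.316/50450^0.25 = 0.02108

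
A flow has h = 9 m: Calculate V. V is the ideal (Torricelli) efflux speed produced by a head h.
Formula: V = \sqrt{2 g h}
V = √(2·9.81·9) = 13.29 m/s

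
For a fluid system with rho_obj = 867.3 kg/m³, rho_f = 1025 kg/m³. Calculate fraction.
Formula: f_{sub} = \frac{\rho_{obj}}{\rho_f}
fraction = 867.3/1025 = 0.8461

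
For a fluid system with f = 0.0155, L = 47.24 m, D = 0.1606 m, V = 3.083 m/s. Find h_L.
Formula: h_L = f \frac{L}{D} \frac{V^2}{2g}
h_L = 0.0155·(47.24/0.1606)·3.083²/(2·9.81) = 2.209 m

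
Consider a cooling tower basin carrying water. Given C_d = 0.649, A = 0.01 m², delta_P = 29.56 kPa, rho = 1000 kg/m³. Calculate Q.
Formula: Q = C_d A \sqrt{\frac{2 \Delta P}{\rho}}
Q = 0.649·0.01·√(2·(29.56·1000)/1000)·1000 = 49.9 L/s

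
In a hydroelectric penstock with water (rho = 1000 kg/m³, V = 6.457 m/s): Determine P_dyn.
Formula: P_{dyn} = \frac{1}{2} \rho V^2
P_dyn = 0.5·1000·6.457²/1000 = 20.85 kPa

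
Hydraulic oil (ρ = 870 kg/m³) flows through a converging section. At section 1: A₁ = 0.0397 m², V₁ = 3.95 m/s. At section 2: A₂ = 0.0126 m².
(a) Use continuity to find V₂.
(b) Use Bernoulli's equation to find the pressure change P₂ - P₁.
(a) Continuity: A₁V₁=A₂V₂ -> V₂=A₁V₁/A₂=0.0397*3.95/0.0126=12.45 m/s
(b) Bernoulli: P₂-P₁=0.5*rho*(V₁^2-V₂^2)/1000=0.5*870*(3.95^2-12.45^2)/1000=-60.64 kPa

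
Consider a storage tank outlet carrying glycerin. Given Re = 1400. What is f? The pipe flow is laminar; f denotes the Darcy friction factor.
Formula: f = \frac{64}{Re}
f = 64/1400 = 0.04571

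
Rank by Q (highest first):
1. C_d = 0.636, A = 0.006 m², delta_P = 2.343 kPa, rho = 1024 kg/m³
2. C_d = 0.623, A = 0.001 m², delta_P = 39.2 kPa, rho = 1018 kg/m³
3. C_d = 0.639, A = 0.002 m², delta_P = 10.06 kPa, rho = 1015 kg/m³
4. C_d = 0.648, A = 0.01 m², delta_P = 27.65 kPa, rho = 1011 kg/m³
Case 1: Q = 8.163 L/s
Case 2: Q = 5.467 L/s
Case 3: Q = 5.69 L/s
Case 4: Q = 47.92 L/s
Ranking (highest first): 4, 1, 3, 2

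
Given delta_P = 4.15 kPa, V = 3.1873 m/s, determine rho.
Formula: V = \sqrt{\frac{2 \Delta P}{\rho}}
Substituting knowns: 3.1873 = √(2·(4.15·1000)/rho)
Solving for rho: rho = 2·(4.15·1000)/3.1873² = 817 kg/m³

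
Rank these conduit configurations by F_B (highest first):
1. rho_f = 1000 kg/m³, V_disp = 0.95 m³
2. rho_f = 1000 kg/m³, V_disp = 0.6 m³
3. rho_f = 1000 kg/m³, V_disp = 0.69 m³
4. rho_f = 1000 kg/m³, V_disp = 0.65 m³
Case 1: F_B = 9320 N
Case 2: F_B = 5886 N
Case 3: F_B = 6769 N
Case 4: F_B = 6376 N
Ranking (highest first): 1, 3, 4, 2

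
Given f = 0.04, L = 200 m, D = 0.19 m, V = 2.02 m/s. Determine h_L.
Formula: h_L = f \frac{L}{D} \frac{V^2}{2g}
h_L = 0.04·(200/0.19)·2.02²/(2·9.81) = 8.757 m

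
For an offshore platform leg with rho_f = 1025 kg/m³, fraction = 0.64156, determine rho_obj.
Formula: f_{sub} = \frac{\rho_{obj}}{\rho_f}
Substituting knowns: 0.64156 = rho_obj/1025
Solving for rho_obj: rho_obj = 0.64156·1025 = 657.6 kg/m³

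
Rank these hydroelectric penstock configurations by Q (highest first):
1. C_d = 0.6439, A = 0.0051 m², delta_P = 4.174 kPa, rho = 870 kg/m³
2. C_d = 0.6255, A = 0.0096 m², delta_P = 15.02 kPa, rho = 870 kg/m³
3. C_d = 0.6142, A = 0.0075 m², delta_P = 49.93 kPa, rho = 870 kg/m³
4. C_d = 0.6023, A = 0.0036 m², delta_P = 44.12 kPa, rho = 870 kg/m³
Case 1: Q = 10.17 L/s
Case 2: Q = 35.28 L/s
Case 3: Q = 49.35 L/s
Case 4: Q = 21.84 L/s
Ranking (highest first): 3, 2, 4, 1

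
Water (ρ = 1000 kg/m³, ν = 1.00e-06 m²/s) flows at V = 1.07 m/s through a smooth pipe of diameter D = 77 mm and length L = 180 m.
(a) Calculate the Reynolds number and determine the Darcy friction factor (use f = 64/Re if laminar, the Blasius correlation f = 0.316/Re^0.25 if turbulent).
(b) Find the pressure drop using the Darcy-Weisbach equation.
(a) Re = V·D/ν = 1.07·0.077/1.00e-06 = 82390 → turbulent (Re > 4000); f = 0.316/Re^0.25 = 0.316/82390^0.25 = 0.018652
(b) Darcy-Weisbach: ΔP = f·(L/D)·½ρV²/1000 = 0.018652·(180/0.077)·½·1000·1.07²/1000 = 24.96 kPa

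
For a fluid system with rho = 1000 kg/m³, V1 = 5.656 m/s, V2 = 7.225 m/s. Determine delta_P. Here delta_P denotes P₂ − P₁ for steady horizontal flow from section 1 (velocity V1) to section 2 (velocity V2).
Formula: \Delta P = \frac{1}{2} \rho (V_1^2 - V_2^2)
delta_P = 0.5·1000·(5.656² − 7.225²)/1000 = -10.11 kPa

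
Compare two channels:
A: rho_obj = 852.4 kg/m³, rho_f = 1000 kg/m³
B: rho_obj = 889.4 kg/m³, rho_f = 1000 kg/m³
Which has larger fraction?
fraction(A) = 0.8524, fraction(B) = 0.8894. Answer: B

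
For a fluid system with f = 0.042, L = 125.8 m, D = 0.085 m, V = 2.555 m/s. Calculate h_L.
Formula: h_L = f \frac{L}{D} \frac{V^2}{2g}
h_L = 0.042·(125.8/0.085)·2.555²/(2·9.81) = 20.68 m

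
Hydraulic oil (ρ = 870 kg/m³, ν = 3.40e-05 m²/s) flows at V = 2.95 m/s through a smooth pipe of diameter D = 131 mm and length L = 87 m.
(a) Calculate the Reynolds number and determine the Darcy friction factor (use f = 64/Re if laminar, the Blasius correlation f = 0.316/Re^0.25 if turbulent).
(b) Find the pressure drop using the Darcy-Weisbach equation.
(a) Re = V·D/ν = 2.95·0.131/3.40e-05 = 11366 → turbulent (Re > 4000); f = 0.316/Re^0.25 = 0.316/11366^0.25 = 0.030604
(b) Darcy-Weisbach: ΔP = f·(L/D)·½ρV²/1000 = 0.030604·(87/0.131)·½·870·2.95²/1000 = 76.94 kPa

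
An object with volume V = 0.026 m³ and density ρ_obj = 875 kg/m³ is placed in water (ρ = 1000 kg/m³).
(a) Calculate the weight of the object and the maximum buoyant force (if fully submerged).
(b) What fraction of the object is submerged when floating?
(a) W=rho_obj*g*V=875*9.81*0.026=223.2 N; F_B(max)=rho*g*V=1000*9.81*0.026=255.1 N
(b) Floating fraction=rho_obj/rho=875/1000=0.875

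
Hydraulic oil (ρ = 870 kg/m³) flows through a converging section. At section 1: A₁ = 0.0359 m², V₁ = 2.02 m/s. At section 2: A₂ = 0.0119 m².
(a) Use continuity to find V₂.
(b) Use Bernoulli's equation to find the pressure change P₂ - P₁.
(a) Continuity: A₁V₁=A₂V₂ -> V₂=A₁V₁/A₂=0.0359*2.02/0.0119=6.09 m/s
(b) Bernoulli: P₂-P₁=0.5*rho*(V₁^2-V₂^2)/1000=0.5*870*(2.02^2-6.09^2)/1000=-14.36 kPa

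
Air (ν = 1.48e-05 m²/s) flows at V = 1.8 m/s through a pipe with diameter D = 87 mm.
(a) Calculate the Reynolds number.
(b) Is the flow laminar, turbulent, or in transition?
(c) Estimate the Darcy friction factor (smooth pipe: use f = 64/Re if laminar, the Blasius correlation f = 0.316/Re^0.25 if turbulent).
(a) Re = V·D/ν = 1.8·0.087/1.48e-05 = 10581
(b) Flow regime: turbulent (Re > 4000)
(c) Friction factor: f = 0.316/Re^0.25 = 0.316/10581^0.25 = 0.03116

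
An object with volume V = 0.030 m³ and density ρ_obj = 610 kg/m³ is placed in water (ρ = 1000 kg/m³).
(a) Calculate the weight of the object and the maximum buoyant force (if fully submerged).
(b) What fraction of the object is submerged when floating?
(a) W=rho_obj*g*V=610*9.81*0.030=179.5 N; F_B(max)=rho*g*V=1000*9.81*0.030=294.3 N
(b) Floating fraction=rho_obj/rho=610/1000=0.610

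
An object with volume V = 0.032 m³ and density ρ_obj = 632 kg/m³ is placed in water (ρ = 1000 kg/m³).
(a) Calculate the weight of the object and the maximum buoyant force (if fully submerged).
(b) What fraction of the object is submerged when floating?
(a) W=rho_obj*g*V=632*9.81*0.032=198.4 N; F_B(max)=rho*g*V=1000*9.81*0.032=313.9 N
(b) Floating fraction=rho_obj/rho=632/1000=0.632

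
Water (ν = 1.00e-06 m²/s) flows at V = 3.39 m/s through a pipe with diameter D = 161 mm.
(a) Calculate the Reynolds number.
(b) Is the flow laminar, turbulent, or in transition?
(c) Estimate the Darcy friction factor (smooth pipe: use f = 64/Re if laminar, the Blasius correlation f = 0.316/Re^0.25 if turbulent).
(a) Re = V·D/ν = 3.39·0.161/1.00e-06 = 545790
(b) Flow regime: turbulent (Re > 4000)
(c) Friction factor: f = 0.316/Re^0.25 = 0.316/545790^0.25 = 0.01163 (Blasius is strictly valid for Re ≲ 1e5; used here as the smooth-pipe estimate the problem specifies)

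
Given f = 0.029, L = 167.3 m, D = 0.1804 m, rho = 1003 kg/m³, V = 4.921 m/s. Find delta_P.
Formula: \Delta P = f \frac{L}{D} \frac{\rho V^2}{2}
delta_P = 0.029·(167.3/0.1804)·0.5·1003·4.921²/1000 = 326.6 kPa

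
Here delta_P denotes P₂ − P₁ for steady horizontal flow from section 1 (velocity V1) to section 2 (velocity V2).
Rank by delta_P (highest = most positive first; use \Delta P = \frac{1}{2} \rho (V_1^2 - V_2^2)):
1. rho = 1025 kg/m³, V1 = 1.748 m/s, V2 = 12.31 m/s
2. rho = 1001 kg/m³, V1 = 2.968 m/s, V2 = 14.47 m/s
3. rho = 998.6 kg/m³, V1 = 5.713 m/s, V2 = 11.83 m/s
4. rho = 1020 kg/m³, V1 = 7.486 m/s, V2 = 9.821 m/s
Case 1: delta_P = -76.1 kPa
Case 2: delta_P = -100.4 kPa
Case 3: delta_P = -53.58 kPa
Case 4: delta_P = -20.61 kPa
Ranking (highest first): 4, 3, 1, 2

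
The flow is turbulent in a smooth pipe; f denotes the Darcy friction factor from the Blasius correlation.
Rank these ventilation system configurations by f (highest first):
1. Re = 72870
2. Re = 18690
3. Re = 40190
Case 1: f = 0.01923
Case 2: f = 0.02703
Case 3: f = 0.02232
Ranking (highest first): 2, 3, 1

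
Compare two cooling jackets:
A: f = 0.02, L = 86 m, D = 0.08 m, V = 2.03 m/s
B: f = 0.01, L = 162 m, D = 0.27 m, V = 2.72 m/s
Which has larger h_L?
h_L(A) = 4.516 m, h_L(B) = 2.263 m. Answer: A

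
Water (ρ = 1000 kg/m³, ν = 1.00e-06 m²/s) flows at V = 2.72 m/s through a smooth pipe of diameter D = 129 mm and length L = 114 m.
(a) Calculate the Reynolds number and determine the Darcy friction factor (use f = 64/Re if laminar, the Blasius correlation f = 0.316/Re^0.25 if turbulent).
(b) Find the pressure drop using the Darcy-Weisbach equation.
(a) Re = V·D/ν = 2.72·0.129/1.00e-06 = 350880 → turbulent (Re > 4000); f = 0.316/Re^0.25 = 0.316/350880^0.25 = 0.012984 (Blasius is strictly valid for Re ≲ 1e5; used here as the smooth-pipe estimate the problem specifies)
(b) Darcy-Weisbach: ΔP = f·(L/D)·½ρV²/1000 = 0.012984·(114/0.129)·½·1000·2.72²/1000 = 42.45 kPa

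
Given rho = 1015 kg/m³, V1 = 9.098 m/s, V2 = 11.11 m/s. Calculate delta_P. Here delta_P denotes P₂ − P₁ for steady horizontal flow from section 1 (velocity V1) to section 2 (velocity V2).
Formula: \Delta P = \frac{1}{2} \rho (V_1^2 - V_2^2)
delta_P = 0.5·1015·(9.098² − 11.11²)/1000 = -20.63 kPa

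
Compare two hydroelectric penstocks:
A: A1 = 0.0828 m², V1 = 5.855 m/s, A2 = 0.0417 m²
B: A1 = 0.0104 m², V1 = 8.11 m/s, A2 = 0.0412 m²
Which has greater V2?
V2(A) = 11.63 m/s, V2(B) = 2.047 m/s. Answer: A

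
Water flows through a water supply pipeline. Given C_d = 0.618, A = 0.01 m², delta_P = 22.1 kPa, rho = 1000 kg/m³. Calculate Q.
Formula: Q = C_d A \sqrt{\frac{2 \Delta P}{\rho}}
Q = 0.618·0.01·√(2·(22.1·1000)/1000)·1000 = 41.09 L/s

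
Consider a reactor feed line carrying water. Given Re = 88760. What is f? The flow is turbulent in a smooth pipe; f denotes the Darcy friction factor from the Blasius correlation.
Formula: f = \frac{0.316}{Re^{0.25}}
f = 0.316/88760^0.25 = 0.01831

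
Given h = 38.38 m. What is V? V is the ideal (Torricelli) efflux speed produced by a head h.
Formula: V = \sqrt{2 g h}
V = √(2·9.81·38.38) = 27.44 m/s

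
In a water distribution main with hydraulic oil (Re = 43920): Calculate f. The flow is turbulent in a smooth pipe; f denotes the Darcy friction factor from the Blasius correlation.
Formula: f = \frac{0.316}{Re^{0.25}}
f = 0.316/43920^0.25 = 0.02183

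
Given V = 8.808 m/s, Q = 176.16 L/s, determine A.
Formula: Q = A V
Substituting knowns: 176.16 = A·8.808·1000
Solving for A: A = (176.16/1000)/8.808 = 0.02 m²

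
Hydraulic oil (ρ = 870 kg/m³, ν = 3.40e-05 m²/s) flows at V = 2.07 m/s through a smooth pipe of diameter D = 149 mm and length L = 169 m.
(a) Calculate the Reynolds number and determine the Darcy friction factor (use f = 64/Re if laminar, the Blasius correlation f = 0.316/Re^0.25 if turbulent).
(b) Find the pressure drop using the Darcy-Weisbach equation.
(a) Re = V·D/ν = 2.07·0.149/3.40e-05 = 9071.5 → turbulent (Re > 4000); f = 0.316/Re^0.25 = 0.316/9071.5^0.25 = 0.032379
(b) Darcy-Weisbach: ΔP = f·(L/D)·½ρV²/1000 = 0.032379·(169/0.149)·½·870·2.07²/1000 = 68.45 kPa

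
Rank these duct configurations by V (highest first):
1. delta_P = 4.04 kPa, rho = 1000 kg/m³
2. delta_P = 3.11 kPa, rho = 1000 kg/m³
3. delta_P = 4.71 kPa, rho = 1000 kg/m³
Case 1: V = 2.843 m/s
Case 2: V = 2.494 m/s
Case 3: V = 3.069 m/s
Ranking (highest first): 3, 1, 2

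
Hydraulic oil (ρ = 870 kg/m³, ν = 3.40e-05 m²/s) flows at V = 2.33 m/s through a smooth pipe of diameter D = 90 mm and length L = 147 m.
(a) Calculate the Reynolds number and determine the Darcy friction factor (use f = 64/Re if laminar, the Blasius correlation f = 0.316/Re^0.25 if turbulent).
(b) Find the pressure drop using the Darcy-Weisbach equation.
(a) Re = V·D/ν = 2.33·0.09/3.40e-05 = 6167.6 → turbulent (Re > 4000); f = 0.316/Re^0.25 = 0.316/6167.6^0.25 = 0.035658
(b) Darcy-Weisbach: ΔP = f·(L/D)·½ρV²/1000 = 0.035658·(147/0.090)·½·870·2.33²/1000 = 137.5 kPa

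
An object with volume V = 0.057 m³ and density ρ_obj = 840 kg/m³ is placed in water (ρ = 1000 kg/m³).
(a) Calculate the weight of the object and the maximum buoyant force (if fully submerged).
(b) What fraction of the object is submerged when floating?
(a) W=rho_obj*g*V=840*9.81*0.057=469.7 N; F_B(max)=rho*g*V=1000*9.81*0.057=559.2 N
(b) Floating fraction=rho_obj/rho=840/1000=0.840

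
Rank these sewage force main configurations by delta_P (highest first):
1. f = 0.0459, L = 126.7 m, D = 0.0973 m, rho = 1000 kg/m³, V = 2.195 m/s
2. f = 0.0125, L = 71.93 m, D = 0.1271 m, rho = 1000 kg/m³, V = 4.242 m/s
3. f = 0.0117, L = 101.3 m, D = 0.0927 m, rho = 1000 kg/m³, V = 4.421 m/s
Case 1: delta_P = 144 kPa
Case 2: delta_P = 63.65 kPa
Case 3: delta_P = 124.9 kPa
Ranking (highest first): 1, 3, 2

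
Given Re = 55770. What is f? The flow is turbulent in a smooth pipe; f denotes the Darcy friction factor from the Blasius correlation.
Formula: f = \frac{0.316}{Re^{0.25}}
f = 0.316/55770^0.25 = 0.02056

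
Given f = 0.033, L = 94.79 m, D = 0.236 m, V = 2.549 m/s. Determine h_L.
Formula: h_L = f \frac{L}{D} \frac{V^2}{2g}
h_L = 0.033·(94.79/0.236)·2.549²/(2·9.81) = 4.389 m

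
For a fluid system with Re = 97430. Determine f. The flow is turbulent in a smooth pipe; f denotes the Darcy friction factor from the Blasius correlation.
Formula: f = \frac{0.316}{Re^{0.25}}
f = 0.316/97430^0.25 = 0.01789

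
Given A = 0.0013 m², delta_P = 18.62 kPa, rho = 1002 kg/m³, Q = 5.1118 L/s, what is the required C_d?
Formula: Q = C_d A \sqrt{\frac{2 \Delta P}{\rho}}
Substituting knowns: 5.1118 = C_d·0.0013·√(2·(18.62·1000)/1002)·1000
Solving for C_d: C_d = (5.1118/1000)/(0.0013·√(2·(18.62·1000)/1002)) = 0.645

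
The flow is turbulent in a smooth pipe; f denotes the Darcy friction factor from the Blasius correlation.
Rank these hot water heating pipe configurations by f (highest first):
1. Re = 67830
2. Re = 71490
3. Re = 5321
Case 1: f = 0.01958
Case 2: f = 0.01933
Case 3: f = 0.037
Ranking (highest first): 3, 1, 2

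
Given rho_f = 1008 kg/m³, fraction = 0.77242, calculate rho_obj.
Formula: f_{sub} = \frac{\rho_{obj}}{\rho_f}
Substituting knowns: 0.77242 = rho_obj/1008
Solving for rho_obj: rho_obj = 0.77242·1008 = 778.6 kg/m³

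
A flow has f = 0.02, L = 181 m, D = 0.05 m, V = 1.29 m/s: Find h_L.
Formula: h_L = f \frac{L}{D} \frac{V^2}{2g}
h_L = 0.02·(181/0.05)·1.29²/(2·9.81) = 6.141 m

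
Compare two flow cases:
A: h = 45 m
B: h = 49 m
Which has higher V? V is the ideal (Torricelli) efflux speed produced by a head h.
V(A) = 29.71 m/s, V(B) = 31.01 m/s. Answer: B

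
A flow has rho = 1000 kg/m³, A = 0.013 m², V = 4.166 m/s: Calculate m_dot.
Formula: \dot{m} = \rho A V
m_dot = 1000·0.013·4.166 = 54.16 kg/s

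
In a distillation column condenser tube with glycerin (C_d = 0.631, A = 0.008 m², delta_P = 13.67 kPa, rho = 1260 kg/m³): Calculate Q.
Formula: Q = C_d A \sqrt{\frac{2 \Delta P}{\rho}}
Q = 0.631·0.008·√(2·(13.67·1000)/1260)·1000 = 23.51 L/s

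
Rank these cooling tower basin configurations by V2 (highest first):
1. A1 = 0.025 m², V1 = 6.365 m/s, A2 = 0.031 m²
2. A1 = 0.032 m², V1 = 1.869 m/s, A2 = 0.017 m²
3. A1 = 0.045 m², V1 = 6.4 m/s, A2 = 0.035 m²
Case 1: V2 = 5.133 m/s
Case 2: V2 = 3.518 m/s
Case 3: V2 = 8.229 m/s
Ranking (highest first): 3, 1, 2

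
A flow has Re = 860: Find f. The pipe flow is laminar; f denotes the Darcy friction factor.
Formula: f = \frac{64}{Re}
f = 64/860 = 0.07442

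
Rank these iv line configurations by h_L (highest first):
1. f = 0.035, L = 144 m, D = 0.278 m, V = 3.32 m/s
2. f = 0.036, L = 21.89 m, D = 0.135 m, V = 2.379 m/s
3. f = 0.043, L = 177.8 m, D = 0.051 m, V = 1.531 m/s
Case 1: h_L = 10.19 m
Case 2: h_L = 1.684 m
Case 3: h_L = 17.91 m
Ranking (highest first): 3, 1, 2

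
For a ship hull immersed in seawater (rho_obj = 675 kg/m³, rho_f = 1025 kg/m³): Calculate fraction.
Formula: f_{sub} = \frac{\rho_{obj}}{\rho_f}
fraction = 675/1025 = 0.6585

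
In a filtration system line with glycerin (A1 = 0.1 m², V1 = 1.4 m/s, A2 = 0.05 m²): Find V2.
Formula: V_2 = \frac{A_1 V_1}{A_2}
V2 = 0.1·1.4/0.05 = 2.8 m/s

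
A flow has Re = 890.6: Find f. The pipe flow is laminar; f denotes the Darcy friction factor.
Formula: f = \frac{64}{Re}
f = 64/890.6 = 0.07186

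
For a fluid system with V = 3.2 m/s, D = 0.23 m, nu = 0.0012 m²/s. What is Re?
Formula: Re = \frac{V D}{\nu}
Re = 3.2·0.23/0.0012 = 613.3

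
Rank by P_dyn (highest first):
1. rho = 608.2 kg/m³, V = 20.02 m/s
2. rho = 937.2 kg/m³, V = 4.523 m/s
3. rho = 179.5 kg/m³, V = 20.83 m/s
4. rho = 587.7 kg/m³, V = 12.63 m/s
Case 1: P_dyn = 121.9 kPa
Case 2: P_dyn = 9.586 kPa
Case 3: P_dyn = 38.94 kPa
Case 4: P_dyn = 46.87 kPa
Ranking (highest first): 1, 4, 3, 2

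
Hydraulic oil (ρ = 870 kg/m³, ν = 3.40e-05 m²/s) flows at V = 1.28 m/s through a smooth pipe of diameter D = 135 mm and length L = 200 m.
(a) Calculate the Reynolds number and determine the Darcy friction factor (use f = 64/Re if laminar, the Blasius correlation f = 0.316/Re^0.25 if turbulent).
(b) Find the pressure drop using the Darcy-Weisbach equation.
(a) Re = V·D/ν = 1.28·0.135/3.40e-05 = 5082.4 → turbulent (Re > 4000); f = 0.316/Re^0.25 = 0.316/5082.4^0.25 = 0.037426
(b) Darcy-Weisbach: ΔP = f·(L/D)·½ρV²/1000 = 0.037426·(200/0.135)·½·870·1.28²/1000 = 39.52 kPa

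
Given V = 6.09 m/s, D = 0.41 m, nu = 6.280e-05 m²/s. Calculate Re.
Formula: Re = \frac{V D}{\nu}
Re = 6.09·0.41/6.280e-05 = 39760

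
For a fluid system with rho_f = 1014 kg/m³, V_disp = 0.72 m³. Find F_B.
Formula: F_B = \rho_f g V_{disp}
F_B = 1014·9.81·0.72 = 7162 N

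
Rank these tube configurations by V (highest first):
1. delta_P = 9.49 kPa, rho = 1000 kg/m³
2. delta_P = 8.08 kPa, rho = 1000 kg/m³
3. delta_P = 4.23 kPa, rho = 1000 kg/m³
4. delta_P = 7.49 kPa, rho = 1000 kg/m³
Case 1: V = 4.357 m/s
Case 2: V = 4.02 m/s
Case 3: V = 2.909 m/s
Case 4: V = 3.87 m/s
Ranking (highest first): 1, 2, 4, 3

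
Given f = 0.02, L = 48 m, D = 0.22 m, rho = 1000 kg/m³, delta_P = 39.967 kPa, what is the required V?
Formula: \Delta P = f \frac{L}{D} \frac{\rho V^2}{2}
Substituting knowns: 39.967 = 0.02·(48/0.22)·0.5·1000·V²/1000
Solving for V: V = √((39.967·1000)/(0.02·(48/0.22)·0.5·1000)) = 4.28 m/s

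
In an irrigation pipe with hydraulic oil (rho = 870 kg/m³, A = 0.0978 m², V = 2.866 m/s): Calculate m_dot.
Formula: \dot{m} = \rho A V
m_dot = 870·0.0978·2.866 = 243.9 kg/s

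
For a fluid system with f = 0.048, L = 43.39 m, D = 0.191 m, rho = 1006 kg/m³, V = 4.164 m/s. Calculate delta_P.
Formula: \Delta P = f \frac{L}{D} \frac{\rho V^2}{2}
delta_P = 0.048·(43.39/0.191)·0.5·1006·4.164²/1000 = 95.1 kPa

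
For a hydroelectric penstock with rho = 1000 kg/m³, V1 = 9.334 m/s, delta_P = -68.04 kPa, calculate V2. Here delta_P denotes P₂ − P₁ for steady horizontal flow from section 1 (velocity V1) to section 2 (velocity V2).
Formula: \Delta P = \frac{1}{2} \rho (V_1^2 - V_2^2)
Substituting knowns: -68.04 = 0.5·1000·(9.334² − V2²)/1000
Solving for V2: V2 = √(9.334² − 2·(-68.04·1000)/1000) = 14.94 m/s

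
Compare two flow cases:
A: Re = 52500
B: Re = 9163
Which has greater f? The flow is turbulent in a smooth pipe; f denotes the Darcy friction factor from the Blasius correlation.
f(A) = 0.02088, f(B) = 0.0323. Answer: B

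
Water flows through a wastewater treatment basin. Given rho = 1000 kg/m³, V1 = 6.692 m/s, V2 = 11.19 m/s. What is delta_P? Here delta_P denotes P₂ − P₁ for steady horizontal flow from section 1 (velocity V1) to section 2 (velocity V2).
Formula: \Delta P = \frac{1}{2} \rho (V_1^2 - V_2^2)
delta_P = 0.5·1000·(6.692² − 11.19²)/1000 = -40.22 kPa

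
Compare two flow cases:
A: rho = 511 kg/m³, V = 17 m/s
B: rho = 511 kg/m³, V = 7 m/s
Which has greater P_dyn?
P_dyn(A) = 73.84 kPa, P_dyn(B) = 12.52 kPa. Answer: A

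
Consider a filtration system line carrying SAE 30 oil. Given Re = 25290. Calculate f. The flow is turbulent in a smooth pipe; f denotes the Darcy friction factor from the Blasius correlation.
Formula: f = \frac{0.316}{Re^{0.25}}
f = 0.316/25290^0.25 = 0.02506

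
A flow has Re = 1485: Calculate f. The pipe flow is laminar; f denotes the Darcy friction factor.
Formula: f = \frac{64}{Re}
f = 64/1485 = 0.0431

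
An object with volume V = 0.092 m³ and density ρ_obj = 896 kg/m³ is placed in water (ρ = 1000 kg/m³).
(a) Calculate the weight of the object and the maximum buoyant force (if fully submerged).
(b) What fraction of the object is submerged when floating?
(a) W=rho_obj*g*V=896*9.81*0.092=808.7 N; F_B(max)=rho*g*V=1000*9.81*0.092=902.5 N
(b) Floating fraction=rho_obj/rho=896/1000=0.896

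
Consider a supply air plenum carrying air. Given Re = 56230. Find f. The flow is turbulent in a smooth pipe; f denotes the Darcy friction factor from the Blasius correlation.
Formula: f = \frac{0.316}{Re^{0.25}}
f = 0.316/56230^0.25 = 0.02052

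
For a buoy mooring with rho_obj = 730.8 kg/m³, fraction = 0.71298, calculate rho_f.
Formula: f_{sub} = \frac{\rho_{obj}}{\rho_f}
Substituting knowns: 0.71298 = 730.8/rho_f
Solving for rho_f: rho_f = 730.8/0.71298 = 1025 kg/m³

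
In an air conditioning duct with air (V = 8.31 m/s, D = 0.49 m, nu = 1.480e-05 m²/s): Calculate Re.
Formula: Re = \frac{V D}{\nu}
Re = 8.31·0.49/1.480e-05 = 275128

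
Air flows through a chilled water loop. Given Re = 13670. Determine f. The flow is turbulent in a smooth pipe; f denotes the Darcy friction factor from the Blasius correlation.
Formula: f = \frac{0.316}{Re^{0.25}}
f = 0.316/13670^0.25 = 0.02922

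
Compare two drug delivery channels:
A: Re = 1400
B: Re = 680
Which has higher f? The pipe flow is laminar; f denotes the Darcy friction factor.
f(A) = 0.04571, f(B) = 0.09412. Answer: B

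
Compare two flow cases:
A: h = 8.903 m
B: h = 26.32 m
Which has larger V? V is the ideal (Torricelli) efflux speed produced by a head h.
V(A) = 13.22 m/s, V(B) = 22.72 m/s. Answer: B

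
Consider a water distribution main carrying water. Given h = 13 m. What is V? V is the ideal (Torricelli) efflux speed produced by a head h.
Formula: V = \sqrt{2 g h}
V = √(2·9.81·13) = 15.97 m/s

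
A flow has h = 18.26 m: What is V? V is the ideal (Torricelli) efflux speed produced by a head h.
Formula: V = \sqrt{2 g h}
V = √(2·9.81·18.26) = 18.93 m/s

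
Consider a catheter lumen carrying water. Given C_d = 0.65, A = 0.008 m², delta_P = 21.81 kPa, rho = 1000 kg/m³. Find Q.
Formula: Q = C_d A \sqrt{\frac{2 \Delta P}{\rho}}
Q = 0.65·0.008·√(2·(21.81·1000)/1000)·1000 = 34.34 L/s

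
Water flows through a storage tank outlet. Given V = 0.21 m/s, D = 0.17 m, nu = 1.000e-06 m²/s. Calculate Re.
Formula: Re = \frac{V D}{\nu}
Re = 0.21·0.17/1.000e-06 = 35700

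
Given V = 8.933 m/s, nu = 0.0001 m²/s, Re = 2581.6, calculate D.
Formula: Re = \frac{V D}{\nu}
Substituting knowns: 2581.6 = 8.933·D/0.0001
Solving for D: D = 2581.6·0.0001/8.933 = 0.0289 m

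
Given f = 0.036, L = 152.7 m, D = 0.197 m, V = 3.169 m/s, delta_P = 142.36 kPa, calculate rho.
Formula: \Delta P = f \frac{L}{D} \frac{\rho V^2}{2}
Substituting knowns: 142.36 = 0.036·(152.7/0.197)·0.5·rho·3.169²/1000
Solving for rho: rho = (142.36·1000)/(0.036·(152.7/0.197)·0.5·3.169²) = 1016 kg/m³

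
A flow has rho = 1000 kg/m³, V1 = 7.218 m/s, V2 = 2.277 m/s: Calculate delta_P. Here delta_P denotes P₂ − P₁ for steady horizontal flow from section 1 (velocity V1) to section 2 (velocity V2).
Formula: \Delta P = \frac{1}{2} \rho (V_1^2 - V_2^2)
delta_P = 0.5·1000·(7.218² − 2.277²)/1000 = 23.46 kPa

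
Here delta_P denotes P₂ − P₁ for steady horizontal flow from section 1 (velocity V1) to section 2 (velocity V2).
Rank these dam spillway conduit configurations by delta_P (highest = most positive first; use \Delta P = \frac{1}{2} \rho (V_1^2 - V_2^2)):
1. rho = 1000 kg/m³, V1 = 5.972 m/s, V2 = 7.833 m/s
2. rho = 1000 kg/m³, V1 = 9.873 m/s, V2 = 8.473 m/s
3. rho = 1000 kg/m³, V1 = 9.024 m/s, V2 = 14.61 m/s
Case 1: delta_P = -12.85 kPa
Case 2: delta_P = 12.84 kPa
Case 3: delta_P = -66.01 kPa
Ranking (highest first): 2, 1, 3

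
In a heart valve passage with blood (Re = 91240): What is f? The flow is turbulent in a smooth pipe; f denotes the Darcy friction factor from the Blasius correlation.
Formula: f = \frac{0.316}{Re^{0.25}}
f = 0.316/91240^0.25 = 0.01818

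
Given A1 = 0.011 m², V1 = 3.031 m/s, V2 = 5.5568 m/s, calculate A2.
Formula: V_2 = \frac{A_1 V_1}{A_2}
Substituting knowns: 5.5568 = 0.011·3.031/A2
Solving for A2: A2 = 0.011·3.031/5.5568 = 0.006 m²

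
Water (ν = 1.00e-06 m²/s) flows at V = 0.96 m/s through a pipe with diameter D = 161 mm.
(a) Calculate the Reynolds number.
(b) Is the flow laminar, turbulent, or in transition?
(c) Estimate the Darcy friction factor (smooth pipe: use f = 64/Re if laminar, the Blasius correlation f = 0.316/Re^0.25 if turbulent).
(a) Re = V·D/ν = 0.96·0.161/1.00e-06 = 154560
(b) Flow regime: turbulent (Re > 4000)
(c) Friction factor: f = 0.316/Re^0.25 = 0.316/154560^0.25 = 0.01594 (Blasius is strictly valid for Re ≲ 1e5; used here as the smooth-pipe estimate the problem specifies)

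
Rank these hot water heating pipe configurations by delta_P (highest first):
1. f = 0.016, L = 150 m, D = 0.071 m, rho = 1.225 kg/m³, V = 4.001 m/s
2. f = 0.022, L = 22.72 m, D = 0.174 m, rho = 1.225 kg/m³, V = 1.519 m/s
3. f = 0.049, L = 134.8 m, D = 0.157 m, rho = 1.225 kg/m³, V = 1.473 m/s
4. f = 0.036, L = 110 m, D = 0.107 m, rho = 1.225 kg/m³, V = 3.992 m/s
Case 1: delta_P = 0.3314 kPa
Case 2: delta_P = 0.00406 kPa
Case 3: delta_P = 0.05591 kPa
Case 4: delta_P = 0.3612 kPa
Ranking (highest first): 4, 1, 3, 2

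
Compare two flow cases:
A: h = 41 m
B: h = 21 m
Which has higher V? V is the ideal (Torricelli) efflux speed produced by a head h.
V(A) = 28.36 m/s, V(B) = 20.3 m/s. Answer: A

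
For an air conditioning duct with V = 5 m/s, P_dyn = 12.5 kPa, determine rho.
Formula: P_{dyn} = \frac{1}{2} \rho V^2
Substituting knowns: 12.5 = 0.5·rho·5²/1000
Solving for rho: rho = 2·(12.5·1000)/5² = 1000 kg/m³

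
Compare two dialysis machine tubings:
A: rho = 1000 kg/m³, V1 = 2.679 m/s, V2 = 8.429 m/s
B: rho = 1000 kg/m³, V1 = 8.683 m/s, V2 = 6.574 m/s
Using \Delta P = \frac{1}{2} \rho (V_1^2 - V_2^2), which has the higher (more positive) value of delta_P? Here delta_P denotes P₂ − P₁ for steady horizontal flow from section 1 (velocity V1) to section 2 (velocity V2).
delta_P(A) = -31.94 kPa, delta_P(B) = 16.09 kPa. Answer: B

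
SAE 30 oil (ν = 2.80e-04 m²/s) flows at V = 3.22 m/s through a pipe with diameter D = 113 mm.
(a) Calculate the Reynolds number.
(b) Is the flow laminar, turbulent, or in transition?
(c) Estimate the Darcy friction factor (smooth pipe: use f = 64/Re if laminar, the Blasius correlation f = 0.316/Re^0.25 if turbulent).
(a) Re = V·D/ν = 3.22·0.113/2.80e-04 = 1299.5
(b) Flow regime: laminar (Re < 2300)
(c) Friction factor: f = 64/Re = 64/1299.5 = 0.04925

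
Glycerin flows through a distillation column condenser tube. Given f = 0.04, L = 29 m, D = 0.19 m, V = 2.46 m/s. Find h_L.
Formula: h_L = f \frac{L}{D} \frac{V^2}{2g}
h_L = 0.04·(29/0.19)·2.46²/(2·9.81) = 1.883 m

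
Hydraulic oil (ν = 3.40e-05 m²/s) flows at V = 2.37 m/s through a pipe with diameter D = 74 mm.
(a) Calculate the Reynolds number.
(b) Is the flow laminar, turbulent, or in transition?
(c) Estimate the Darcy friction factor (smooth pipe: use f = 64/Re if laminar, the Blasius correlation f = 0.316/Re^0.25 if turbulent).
(a) Re = V·D/ν = 2.37·0.074/3.40e-05 = 5158.2
(b) Flow regime: turbulent (Re > 4000)
(c) Friction factor: f = 0.316/Re^0.25 = 0.316/5158.2^0.25 = 0.03729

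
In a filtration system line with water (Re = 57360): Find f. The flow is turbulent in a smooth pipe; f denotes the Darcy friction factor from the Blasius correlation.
Formula: f = \frac{0.316}{Re^{0.25}}
f = 0.316/57360^0.25 = 0.02042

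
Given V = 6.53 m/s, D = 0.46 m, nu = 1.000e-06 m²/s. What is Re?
Formula: Re = \frac{V D}{\nu}
Re = 6.53·0.46/1.000e-06 = 3.004e+06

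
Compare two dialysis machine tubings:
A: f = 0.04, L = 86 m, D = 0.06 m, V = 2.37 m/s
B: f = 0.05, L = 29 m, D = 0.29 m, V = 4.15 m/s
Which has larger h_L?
h_L(A) = 16.41 m, h_L(B) = 4.389 m. Answer: A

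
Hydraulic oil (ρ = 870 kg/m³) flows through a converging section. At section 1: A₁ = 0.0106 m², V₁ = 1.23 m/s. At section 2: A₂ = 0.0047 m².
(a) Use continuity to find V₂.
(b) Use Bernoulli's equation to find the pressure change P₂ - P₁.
(a) Continuity: A₁V₁=A₂V₂ -> V₂=A₁V₁/A₂=0.0106*1.23/0.0047=2.77 m/s
(b) Bernoulli: P₂-P₁=0.5*rho*(V₁^2-V₂^2)/1000=0.5*870*(1.23^2-2.77^2)/1000=-2.68 kPa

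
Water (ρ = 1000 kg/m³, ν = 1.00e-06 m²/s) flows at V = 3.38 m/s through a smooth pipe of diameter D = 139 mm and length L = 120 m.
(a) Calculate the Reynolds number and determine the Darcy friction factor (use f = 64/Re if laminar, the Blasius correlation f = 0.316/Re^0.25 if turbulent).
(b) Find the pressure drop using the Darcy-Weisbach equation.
(a) Re = V·D/ν = 3.38·0.139/1.00e-06 = 469820 → turbulent (Re > 4000); f = 0.316/Re^0.25 = 0.316/469820^0.25 = 0.01207 (Blasius is strictly valid for Re ≲ 1e5; used here as the smooth-pipe estimate the problem specifies)
(b) Darcy-Weisbach: ΔP = f·(L/D)·½ρV²/1000 = 0.01207·(120/0.139)·½·1000·3.38²/1000 = 59.52 kPa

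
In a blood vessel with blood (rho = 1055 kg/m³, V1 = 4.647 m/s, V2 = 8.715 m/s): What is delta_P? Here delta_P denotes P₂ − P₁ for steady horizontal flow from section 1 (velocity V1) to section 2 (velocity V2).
Formula: \Delta P = \frac{1}{2} \rho (V_1^2 - V_2^2)
delta_P = 0.5·1055·(4.647² − 8.715²)/1000 = -28.67 kPa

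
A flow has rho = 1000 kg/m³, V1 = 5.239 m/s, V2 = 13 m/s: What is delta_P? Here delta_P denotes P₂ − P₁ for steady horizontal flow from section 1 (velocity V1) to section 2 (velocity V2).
Formula: \Delta P = \frac{1}{2} \rho (V_1^2 - V_2^2)
delta_P = 0.5·1000·(5.239² − 13²)/1000 = -70.78 kPa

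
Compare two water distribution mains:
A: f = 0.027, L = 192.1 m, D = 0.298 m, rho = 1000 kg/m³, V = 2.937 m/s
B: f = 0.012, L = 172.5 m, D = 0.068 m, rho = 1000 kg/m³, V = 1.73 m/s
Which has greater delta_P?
delta_P(A) = 75.07 kPa, delta_P(B) = 45.55 kPa. Answer: A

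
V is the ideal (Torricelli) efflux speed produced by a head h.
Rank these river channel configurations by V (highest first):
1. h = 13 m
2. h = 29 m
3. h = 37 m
Case 1: V = 15.97 m/s
Case 2: V = 23.85 m/s
Case 3: V = 26.94 m/s
Ranking (highest first): 3, 2, 1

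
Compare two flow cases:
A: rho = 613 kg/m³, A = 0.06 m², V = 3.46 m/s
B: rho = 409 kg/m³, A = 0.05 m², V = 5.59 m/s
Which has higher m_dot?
m_dot(A) = 127.3 kg/s, m_dot(B) = 114.3 kg/s. Answer: A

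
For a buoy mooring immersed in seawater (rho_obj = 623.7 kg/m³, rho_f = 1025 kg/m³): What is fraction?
Formula: f_{sub} = \frac{\rho_{obj}}{\rho_f}
fraction = 623.7/1025 = 0.6085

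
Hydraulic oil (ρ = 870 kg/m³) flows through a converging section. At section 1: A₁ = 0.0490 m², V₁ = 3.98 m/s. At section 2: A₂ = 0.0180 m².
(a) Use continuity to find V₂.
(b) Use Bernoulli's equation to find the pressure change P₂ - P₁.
(a) Continuity: A₁V₁=A₂V₂ -> V₂=A₁V₁/A₂=0.0490*3.98/0.0180=10.83 m/s
(b) Bernoulli: P₂-P₁=0.5*rho*(V₁^2-V₂^2)/1000=0.5*870*(3.98^2-10.83^2)/1000=-44.13 kPa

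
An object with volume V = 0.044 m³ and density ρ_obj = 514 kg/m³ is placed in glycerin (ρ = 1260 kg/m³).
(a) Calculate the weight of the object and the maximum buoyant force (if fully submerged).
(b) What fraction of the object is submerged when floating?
(a) W=rho_obj*g*V=514*9.81*0.044=221.9 N; F_B(max)=rho*g*V=1260*9.81*0.044=543.9 N
(b) Floating fraction=rho_obj/rho=514/1260=0.408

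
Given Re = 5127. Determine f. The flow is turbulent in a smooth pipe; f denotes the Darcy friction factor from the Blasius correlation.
Formula: f = \frac{0.316}{Re^{0.25}}
f = 0.316/5127^0.25 = 0.03734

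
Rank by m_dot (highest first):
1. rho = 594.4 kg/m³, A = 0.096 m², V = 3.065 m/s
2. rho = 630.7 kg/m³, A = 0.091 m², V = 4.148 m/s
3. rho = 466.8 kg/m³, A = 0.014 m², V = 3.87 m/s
Case 1: m_dot = 174.9 kg/s
Case 2: m_dot = 238.1 kg/s
Case 3: m_dot = 25.29 kg/s
Ranking (highest first): 2, 1, 3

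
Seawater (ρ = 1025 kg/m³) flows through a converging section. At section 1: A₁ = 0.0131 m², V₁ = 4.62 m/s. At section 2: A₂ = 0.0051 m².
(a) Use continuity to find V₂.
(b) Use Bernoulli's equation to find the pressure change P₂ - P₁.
(a) Continuity: A₁V₁=A₂V₂ -> V₂=A₁V₁/A₂=0.0131*4.62/0.0051=11.87 m/s
(b) Bernoulli: P₂-P₁=0.5*rho*(V₁^2-V₂^2)/1000=0.5*1025*(4.62^2-11.87^2)/1000=-61.27 kPa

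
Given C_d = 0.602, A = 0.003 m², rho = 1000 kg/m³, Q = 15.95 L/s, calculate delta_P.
Formula: Q = C_d A \sqrt{\frac{2 \Delta P}{\rho}}
Substituting knowns: 15.95 = 0.602·0.003·√(2·(delta_P·1000)/1000)·1000
Solving for delta_P: delta_P = ((15.95/1000)/(0.602·0.003))²·1000/2/1000 = 39 kPa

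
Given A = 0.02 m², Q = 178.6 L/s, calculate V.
Formula: Q = A V
Substituting knowns: 178.6 = 0.02·V·1000
Solving for V: V = (178.6/1000)/0.02 = 8.93 m/s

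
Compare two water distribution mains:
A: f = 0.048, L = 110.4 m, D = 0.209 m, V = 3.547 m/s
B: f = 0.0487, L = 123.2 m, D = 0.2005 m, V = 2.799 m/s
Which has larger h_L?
h_L(A) = 16.26 m, h_L(B) = 11.95 m. Answer: A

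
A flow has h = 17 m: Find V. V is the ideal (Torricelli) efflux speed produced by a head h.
Formula: V = \sqrt{2 g h}
V = √(2·9.81·17) = 18.26 m/s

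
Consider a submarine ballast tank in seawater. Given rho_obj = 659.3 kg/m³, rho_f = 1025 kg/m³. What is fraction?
Formula: f_{sub} = \frac{\rho_{obj}}{\rho_f}
fraction = 659.3/1025 = 0.6432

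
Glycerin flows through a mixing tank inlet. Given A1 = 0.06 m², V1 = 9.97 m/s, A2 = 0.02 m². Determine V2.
Formula: V_2 = \frac{A_1 V_1}{A_2}
V2 = 0.06·9.97/0.02 = 29.91 m/s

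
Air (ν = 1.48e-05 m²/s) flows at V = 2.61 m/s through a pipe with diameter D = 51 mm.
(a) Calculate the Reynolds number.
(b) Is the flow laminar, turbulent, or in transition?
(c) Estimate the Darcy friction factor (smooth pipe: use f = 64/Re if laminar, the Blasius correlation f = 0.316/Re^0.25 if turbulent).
(a) Re = V·D/ν = 2.61·0.051/1.48e-05 = 8993.9
(b) Flow regime: turbulent (Re > 4000)
(c) Friction factor: f = 0.316/Re^0.25 = 0.316/8993.9^0.25 = 0.03245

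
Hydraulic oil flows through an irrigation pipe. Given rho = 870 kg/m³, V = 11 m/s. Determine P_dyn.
Formula: P_{dyn} = \frac{1}{2} \rho V^2
P_dyn = 0.5·870·11²/1000 = 52.63 kPa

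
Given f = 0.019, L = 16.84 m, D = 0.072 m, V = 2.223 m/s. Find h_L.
Formula: h_L = f \frac{L}{D} \frac{V^2}{2g}
h_L = 0.019·(16.84/0.072)·2.223²/(2·9.81) = 1.119 m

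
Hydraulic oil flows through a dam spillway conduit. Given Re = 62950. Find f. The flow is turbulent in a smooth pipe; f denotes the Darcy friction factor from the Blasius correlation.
Formula: f = \frac{0.316}{Re^{0.25}}
f = 0.316/62950^0.25 = 0.01995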